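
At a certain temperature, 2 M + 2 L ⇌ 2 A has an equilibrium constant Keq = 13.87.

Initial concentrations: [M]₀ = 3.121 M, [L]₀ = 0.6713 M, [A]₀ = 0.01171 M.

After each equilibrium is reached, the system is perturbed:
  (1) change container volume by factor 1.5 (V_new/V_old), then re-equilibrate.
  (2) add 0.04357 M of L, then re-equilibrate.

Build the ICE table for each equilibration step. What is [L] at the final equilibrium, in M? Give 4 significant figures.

[L]_eq = 0.0695 M

Q₀ = 3.1239e-05 vs Keq = 13.87 ⇒ Q<K, forward
Step 1:
                   M          L          A
  init         3.121     0.6713    0.01171
  Δ          -0.6054    -0.6054     0.6054
  eq           2.516    0.06587     0.6171
  solve Keq expr → x = 0.3027; check Q = 13.87
Then change container volume by factor 1.5 (V_new/V_old).
Step 2:
                   M          L          A
  init         1.677    0.04392     0.4114
  Δ          0.01834    0.01834   -0.01834
  eq           1.695    0.06226     0.3931
  solve Keq expr → x = -0.00917; check Q = 13.87
Then add 0.04357 M of L.
Step 3:
                   M          L          A
  init         1.695     0.1058     0.3931
  Δ         -0.03633   -0.03633    0.03633
  eq           1.659     0.0695     0.4294
  solve Keq expr → x = 0.01816; check Q = 13.87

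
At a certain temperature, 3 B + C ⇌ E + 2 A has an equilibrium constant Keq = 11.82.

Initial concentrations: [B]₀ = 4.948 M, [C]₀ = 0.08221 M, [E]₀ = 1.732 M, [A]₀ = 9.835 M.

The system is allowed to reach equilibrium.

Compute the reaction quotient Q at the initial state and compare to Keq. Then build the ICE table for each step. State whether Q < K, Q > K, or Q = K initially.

Q₀ = 16.82 vs Keq = 11.82 ⇒ Q>K, reverse
Step 1:
                   B          C          E          A
  Initial      4.948    0.08221      1.732      9.835
  Change     0.07936    0.02645   -0.02645   -0.05291
  Equil        5.027     0.1087      1.706      9.782
  solve Keq expr → x = -0.02645; check Q = 11.82

Q₀ = 16.82; Q > K (proceeds reverse)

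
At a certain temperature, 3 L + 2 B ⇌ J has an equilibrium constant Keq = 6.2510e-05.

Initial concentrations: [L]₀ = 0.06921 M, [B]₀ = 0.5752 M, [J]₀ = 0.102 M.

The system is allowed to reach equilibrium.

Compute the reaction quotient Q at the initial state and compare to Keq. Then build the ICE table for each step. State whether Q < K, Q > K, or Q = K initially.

Q₀ = 929.9; Q > K (proceeds reverse)

Q₀ = 929.9 vs Keq = 6.2510e-05 ⇒ Q>K, reverse
Step 1:
                    L           B           J
  init        0.06921      0.5752       0.102
  Δ             0.306       0.204      -0.102
  eq           0.3752      0.7792  2.0047e-06
  solve Keq expr → x = -0.102; check Q = 6.2510e-05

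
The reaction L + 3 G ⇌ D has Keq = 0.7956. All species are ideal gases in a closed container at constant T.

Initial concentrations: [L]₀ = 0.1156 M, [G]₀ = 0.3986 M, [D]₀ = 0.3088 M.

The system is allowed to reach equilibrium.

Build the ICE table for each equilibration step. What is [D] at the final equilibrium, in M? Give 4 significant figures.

Q₀ = 42.18 vs Keq = 0.7956 ⇒ Q>K, reverse
Step 1:
                   L          G          D
  Initial     0.1156     0.3986     0.3088
  Change        0.16     0.4801      -0.16
  Equil       0.2756     0.8787     0.1488
  solve Keq expr → x = -0.16; check Q = 0.7956

[D]_eq = 0.1488 M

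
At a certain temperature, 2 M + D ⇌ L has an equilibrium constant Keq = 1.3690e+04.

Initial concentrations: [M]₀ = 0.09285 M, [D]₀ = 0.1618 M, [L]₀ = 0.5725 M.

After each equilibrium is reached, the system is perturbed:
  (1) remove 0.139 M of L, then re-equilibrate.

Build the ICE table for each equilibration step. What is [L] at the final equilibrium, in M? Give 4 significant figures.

Q₀ = 410.4 vs Keq = 1.3690e+04 ⇒ Q<K, forward
Step 1:
                  M         D         L
  init      0.09285    0.1618    0.5725
  Δ        -0.07396  -0.03698   0.03698
  eq        0.01889    0.1248    0.6095
  solve Keq expr → x = 0.03698; check Q = 1.3690e+04
Then remove 0.139 M of L.
Step 2:
                  M         D         L
  init      0.01889    0.1248    0.4705
  Δ         -0.0022   -0.0011    0.0011
  eq        0.01669    0.1237    0.4716
  solve Keq expr → x = 0.0011; check Q = 1.3690e+04

[L]_eq = 0.4716 M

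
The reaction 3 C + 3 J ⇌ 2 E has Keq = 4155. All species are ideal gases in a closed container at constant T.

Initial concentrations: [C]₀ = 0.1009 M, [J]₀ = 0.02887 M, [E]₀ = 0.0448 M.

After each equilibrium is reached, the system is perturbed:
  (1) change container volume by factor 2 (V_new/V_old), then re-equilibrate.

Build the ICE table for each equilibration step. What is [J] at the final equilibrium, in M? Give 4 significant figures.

[J]_eq = 0.03559 M

Q₀ = 8.1197e+04 vs Keq = 4155 ⇒ Q>K, reverse
Step 1:
                  C         J         E
  Initial    0.1009   0.02887    0.0448
  Change    0.02113   0.02113  -0.01408
  Equil       0.122      0.05   0.03072
  solve Keq expr → x = -0.007042; check Q = 4155
Then change container volume by factor 2 (V_new/V_old).
Step 2:
                  C         J         E
  Initial   0.06101     0.025   0.01536
  Change     0.0106    0.0106 -0.007064
  Equil     0.07161   0.03559  0.008294
  solve Keq expr → x = -0.003532; check Q = 4155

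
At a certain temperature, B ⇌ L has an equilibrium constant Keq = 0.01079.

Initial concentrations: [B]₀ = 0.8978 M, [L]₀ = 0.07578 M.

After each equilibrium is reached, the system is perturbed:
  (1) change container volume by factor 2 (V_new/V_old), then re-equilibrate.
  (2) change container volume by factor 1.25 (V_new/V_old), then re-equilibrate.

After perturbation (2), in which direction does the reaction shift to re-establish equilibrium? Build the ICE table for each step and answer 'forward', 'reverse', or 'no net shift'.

Direction: no net shift

Q₀ = 0.08441 vs Keq = 0.01079 ⇒ Q>K, reverse
Step 1:
                   B          L
  I           0.8978    0.07578
  C          0.06539   -0.06539
  E           0.9632    0.01039
  solve Keq expr → x = -0.06539; check Q = 0.01079
Then change container volume by factor 2 (V_new/V_old).
Step 2:
                   B          L
  I           0.4816   0.005196
  C                0          0
  E           0.4816   0.005196
  solve Keq expr → x = 0; check Q = 0.01079
Then change container volume by factor 1.25 (V_new/V_old).
Step 3:
                   B          L
  I           0.3853   0.004157
  C                0          0
  E           0.3853   0.004157
  solve Keq expr → x = 0; check Q = 0.01079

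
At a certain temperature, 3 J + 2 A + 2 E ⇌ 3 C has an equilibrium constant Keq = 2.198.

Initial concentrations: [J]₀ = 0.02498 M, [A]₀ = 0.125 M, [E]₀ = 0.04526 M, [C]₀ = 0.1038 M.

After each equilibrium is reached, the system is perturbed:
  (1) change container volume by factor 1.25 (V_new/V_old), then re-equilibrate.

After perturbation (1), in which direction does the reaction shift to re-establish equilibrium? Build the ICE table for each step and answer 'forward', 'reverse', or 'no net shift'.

Direction: reverse

Q₀ = 2.2416e+06 vs Keq = 2.198 ⇒ Q>K, reverse
Step 1:
                   J          A          E          C
  init       0.02498      0.125    0.04526     0.1038
  Δ          0.09255     0.0617     0.0617   -0.09255
  eq          0.1175     0.1867      0.107    0.01125
  solve Keq expr → x = -0.03085; check Q = 2.198
Then change container volume by factor 1.25 (V_new/V_old).
Step 2:
                   J          A          E          C
  init       0.09403     0.1494    0.08557   0.008999
  Δ         0.002055    0.00137    0.00137  -0.002055
  eq         0.09608     0.1507    0.08694   0.006944
  solve Keq expr → x = -6.8495e-04; check Q = 2.198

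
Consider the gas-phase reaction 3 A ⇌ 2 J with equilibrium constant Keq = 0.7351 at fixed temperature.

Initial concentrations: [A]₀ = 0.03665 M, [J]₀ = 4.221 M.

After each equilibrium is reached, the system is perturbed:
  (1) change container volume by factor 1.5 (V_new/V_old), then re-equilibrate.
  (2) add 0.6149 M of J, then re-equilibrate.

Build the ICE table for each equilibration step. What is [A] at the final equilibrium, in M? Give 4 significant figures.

Q₀ = 3.6192e+05 vs Keq = 0.7351 ⇒ Q>K, reverse
Step 1:
                  A         J
  I         0.03665     4.221
  C           2.156    -1.437
  E           2.193     2.784
  solve Keq expr → x = -0.7187; check Q = 0.7351
Then change container volume by factor 1.5 (V_new/V_old).
Step 2:
                  A         J
  I           1.462     1.856
  C          0.1506   -0.1004
  E           1.612     1.755
  solve Keq expr → x = -0.05021; check Q = 0.7351
Then add 0.6149 M of J.
Step 3:
                  A         J
  I           1.612      2.37
  C          0.2601   -0.1734
  E           1.872     2.197
  solve Keq expr → x = -0.08671; check Q = 0.7351

[A]_eq = 1.872 M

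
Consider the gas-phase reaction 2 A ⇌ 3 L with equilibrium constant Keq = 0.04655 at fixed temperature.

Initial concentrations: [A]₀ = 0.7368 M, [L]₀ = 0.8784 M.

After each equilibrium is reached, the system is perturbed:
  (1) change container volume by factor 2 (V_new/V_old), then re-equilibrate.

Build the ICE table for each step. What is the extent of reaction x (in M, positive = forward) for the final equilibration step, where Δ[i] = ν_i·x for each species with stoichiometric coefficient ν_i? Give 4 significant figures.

x = 0.01361 M

Q₀ = 1.248 vs Keq = 0.04655 ⇒ Q>K, reverse
Step 1:
                  A         L
  I          0.7368    0.8784
  C          0.3345   -0.5018
  E           1.071    0.3766
  solve Keq expr → x = -0.1673; check Q = 0.04655
Then change container volume by factor 2 (V_new/V_old).
Step 2:
                  A         L
  I          0.5357    0.1883
  C        -0.02723   0.04084
  E          0.5084    0.2292
  solve Keq expr → x = 0.01361; check Q = 0.04655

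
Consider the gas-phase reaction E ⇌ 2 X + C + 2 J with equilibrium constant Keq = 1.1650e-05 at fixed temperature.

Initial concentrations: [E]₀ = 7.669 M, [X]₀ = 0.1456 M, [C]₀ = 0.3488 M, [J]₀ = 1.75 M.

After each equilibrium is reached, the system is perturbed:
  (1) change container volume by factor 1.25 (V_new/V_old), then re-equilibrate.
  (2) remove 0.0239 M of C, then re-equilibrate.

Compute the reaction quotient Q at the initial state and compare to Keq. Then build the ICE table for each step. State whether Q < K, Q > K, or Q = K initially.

Q₀ = 0.002953; Q > K (proceeds reverse)

Q₀ = 0.002953 vs Keq = 1.1650e-05 ⇒ Q>K, reverse
Step 1:
                    E           X           C           J
  Initial       7.669      0.1456      0.3488        1.75
  Change      0.06726     -0.1345    -0.06726     -0.1345
  Equil         7.736     0.01108      0.2815       1.615
  solve Keq expr → x = -0.06726; check Q = 1.1650e-05
Then change container volume by factor 1.25 (V_new/V_old).
Step 2:
                    E           X           C           J
  Initial       6.189     0.00886      0.2252       1.292
  Change    -0.002428    0.004856    0.002428    0.004856
  Equil         6.187     0.01372      0.2277       1.297
  solve Keq expr → x = 0.002428; check Q = 1.1650e-05
Then remove 0.0239 M of C.
Step 3:
                    E           X           C           J
  Initial       6.187     0.01372      0.2038       1.297
  Change  -3.7985e-04  7.5970e-04  3.7985e-04  7.5970e-04
  Equil         6.186     0.01448      0.2041       1.298
  solve Keq expr → x = 3.7985e-04; check Q = 1.1650e-05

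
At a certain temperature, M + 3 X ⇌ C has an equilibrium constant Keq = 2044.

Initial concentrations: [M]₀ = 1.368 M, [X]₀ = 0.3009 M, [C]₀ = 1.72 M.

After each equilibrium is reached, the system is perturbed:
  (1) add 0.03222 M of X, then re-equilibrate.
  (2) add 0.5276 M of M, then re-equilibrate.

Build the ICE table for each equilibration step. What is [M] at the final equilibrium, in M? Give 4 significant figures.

Q₀ = 46.15 vs Keq = 2044 ⇒ Q<K, forward
Step 1:
                  M         X         C
  Initial     1.368    0.3009      1.72
  Change   -0.07105   -0.2132   0.07105
  Equil       1.297   0.08775     1.791
  solve Keq expr → x = 0.07105; check Q = 2044
Then add 0.03222 M of X.
Step 2:
                  M         X         C
  Initial     1.297      0.12     1.791
  Change    -0.0106  -0.03181    0.0106
  Equil       1.286   0.08816     1.802
  solve Keq expr → x = 0.0106; check Q = 2044
Then add 0.5276 M of M.
Step 3:
                  M         X         C
  Initial     1.814   0.08816     1.802
  Change  -0.003151 -0.009452  0.003151
  Equil       1.811   0.07871     1.805
  solve Keq expr → x = 0.003151; check Q = 2044

[M]_eq = 1.811 M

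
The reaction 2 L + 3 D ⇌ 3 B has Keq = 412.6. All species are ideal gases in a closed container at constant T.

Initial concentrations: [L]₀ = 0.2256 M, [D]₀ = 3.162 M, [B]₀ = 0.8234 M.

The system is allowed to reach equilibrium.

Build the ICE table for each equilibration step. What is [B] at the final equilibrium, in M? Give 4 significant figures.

[B]_eq = 1.143 M

Q₀ = 0.347 vs Keq = 412.6 ⇒ Q<K, forward
Step 1:
                    L           D           B
  init         0.2256       3.162      0.8234
  Δ            -0.213     -0.3196      0.3196
  eq          0.01255       2.842       1.143
  solve Keq expr → x = 0.1065; check Q = 412.6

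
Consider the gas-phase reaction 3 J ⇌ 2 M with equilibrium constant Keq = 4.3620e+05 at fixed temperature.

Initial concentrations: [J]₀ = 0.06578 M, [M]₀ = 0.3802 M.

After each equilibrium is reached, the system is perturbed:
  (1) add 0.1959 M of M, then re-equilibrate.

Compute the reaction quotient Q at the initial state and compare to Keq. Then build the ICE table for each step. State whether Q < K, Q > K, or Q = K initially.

Q₀ = 507.9 vs Keq = 4.3620e+05 ⇒ Q<K, forward
Step 1:
                  J         M
  init      0.06578    0.3802
  Δ         -0.0584   0.03893
  eq       0.007385    0.4191
  solve Keq expr → x = 0.01947; check Q = 4.3620e+05
Then add 0.1959 M of M.
Step 2:
                  J         M
  init     0.007385     0.615
  Δ        0.002137 -0.001424
  eq       0.009521    0.6136
  solve Keq expr → x = -7.1219e-04; check Q = 4.3620e+05

Q₀ = 507.9; Q < K (proceeds forward)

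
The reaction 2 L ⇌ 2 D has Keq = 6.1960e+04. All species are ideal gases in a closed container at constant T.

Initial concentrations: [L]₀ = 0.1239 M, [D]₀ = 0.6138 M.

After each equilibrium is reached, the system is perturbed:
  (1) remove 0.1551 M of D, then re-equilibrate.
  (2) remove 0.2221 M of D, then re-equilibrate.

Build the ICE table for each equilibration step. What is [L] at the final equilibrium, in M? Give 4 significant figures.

[L]_eq = 0.001442 M

Q₀ = 24.54 vs Keq = 6.1960e+04 ⇒ Q<K, forward
Step 1:
                    L           D
  init         0.1239      0.6138
  Δ           -0.1209      0.1209
  eq         0.002952      0.7347
  solve Keq expr → x = 0.06047; check Q = 6.1960e+04
Then remove 0.1551 M of D.
Step 2:
                    L           D
  init       0.002952      0.5796
  Δ       -6.2060e-04  6.2060e-04
  eq         0.002331      0.5803
  solve Keq expr → x = 3.1030e-04; check Q = 6.1960e+04
Then remove 0.2221 M of D.
Step 3:
                    L           D
  init       0.002331      0.3582
  Δ       -8.8869e-04  8.8869e-04
  eq         0.001442      0.3591
  solve Keq expr → x = 4.4435e-04; check Q = 6.1960e+04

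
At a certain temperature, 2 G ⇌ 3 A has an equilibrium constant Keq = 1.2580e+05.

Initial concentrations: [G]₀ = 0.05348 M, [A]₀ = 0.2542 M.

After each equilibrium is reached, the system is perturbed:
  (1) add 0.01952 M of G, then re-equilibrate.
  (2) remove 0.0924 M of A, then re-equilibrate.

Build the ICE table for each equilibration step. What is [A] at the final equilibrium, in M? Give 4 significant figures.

[A]_eq = 0.2707 M

Q₀ = 5.743 vs Keq = 1.2580e+05 ⇒ Q<K, forward
Step 1:
                    G           A
  I           0.05348      0.2542
  C          -0.05294     0.07941
  E        5.4326e-04      0.3336
  solve Keq expr → x = 0.02647; check Q = 1.2580e+05
Then add 0.01952 M of G.
Step 2:
                    G           A
  I           0.02006      0.3336
  C          -0.01945     0.02917
  E        6.1605e-04      0.3628
  solve Keq expr → x = 0.009724; check Q = 1.2580e+05
Then remove 0.0924 M of A.
Step 3:
                    G           A
  I        6.1605e-04      0.2704
  C       -2.1895e-04  3.2842e-04
  E        3.9710e-04      0.2707
  solve Keq expr → x = 1.0947e-04; check Q = 1.2580e+05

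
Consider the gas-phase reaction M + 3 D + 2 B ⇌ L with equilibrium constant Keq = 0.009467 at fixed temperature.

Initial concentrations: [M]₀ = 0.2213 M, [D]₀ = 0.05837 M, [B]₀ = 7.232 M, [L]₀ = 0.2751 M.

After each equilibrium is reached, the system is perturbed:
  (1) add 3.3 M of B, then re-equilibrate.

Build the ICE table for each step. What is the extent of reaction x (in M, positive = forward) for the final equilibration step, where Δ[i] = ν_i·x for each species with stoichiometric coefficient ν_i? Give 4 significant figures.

x = 0.02468 M

Q₀ = 119.5 vs Keq = 0.009467 ⇒ Q>K, reverse
Step 1:
                   M          D          B          L
  Initial     0.2213    0.05837      7.232     0.2751
  Change      0.2041     0.6124     0.4083    -0.2041
  Equil       0.4254     0.6708       7.64    0.07096
  solve Keq expr → x = -0.2041; check Q = 0.009467
Then add 3.3 M of B.
Step 2:
                   M          D          B          L
  Initial     0.4254     0.6708      10.94    0.07096
  Change    -0.02468   -0.07403   -0.04935    0.02468
  Equil       0.4008     0.5968      10.89    0.09564
  solve Keq expr → x = 0.02468; check Q = 0.009467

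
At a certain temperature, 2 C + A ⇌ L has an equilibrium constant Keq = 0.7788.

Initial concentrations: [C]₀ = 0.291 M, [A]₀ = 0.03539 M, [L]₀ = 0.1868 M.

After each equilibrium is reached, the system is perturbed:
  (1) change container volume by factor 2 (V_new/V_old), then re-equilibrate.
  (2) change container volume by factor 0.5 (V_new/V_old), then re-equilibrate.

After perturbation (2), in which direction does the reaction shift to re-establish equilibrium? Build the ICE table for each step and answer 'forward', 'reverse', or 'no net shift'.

Direction: forward

Q₀ = 62.33 vs Keq = 0.7788 ⇒ Q>K, reverse
Step 1:
                  C         A         L
  Initial     0.291   0.03539    0.1868
  Change     0.2829    0.1414   -0.1414
  Equil      0.5739    0.1768   0.04536
  solve Keq expr → x = -0.1414; check Q = 0.7788
Then change container volume by factor 2 (V_new/V_old).
Step 2:
                  C         A         L
  Initial    0.2869   0.08842   0.02268
  Change     0.0293   0.01465  -0.01465
  Equil      0.3162    0.1031  0.008028
  solve Keq expr → x = -0.01465; check Q = 0.7788
Then change container volume by factor 0.5 (V_new/V_old).
Step 3:
                  C         A         L
  Initial    0.6325    0.2061   0.01606
  Change    -0.0586   -0.0293    0.0293
  Equil      0.5739    0.1768   0.04536
  solve Keq expr → x = 0.0293; check Q = 0.7788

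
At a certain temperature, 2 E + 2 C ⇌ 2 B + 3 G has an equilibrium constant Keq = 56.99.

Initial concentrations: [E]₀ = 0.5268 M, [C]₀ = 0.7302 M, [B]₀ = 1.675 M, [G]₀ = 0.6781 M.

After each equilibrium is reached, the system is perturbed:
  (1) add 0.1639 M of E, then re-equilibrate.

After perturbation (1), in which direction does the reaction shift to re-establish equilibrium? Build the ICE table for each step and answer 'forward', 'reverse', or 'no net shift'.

Direction: forward

Q₀ = 5.912 vs Keq = 56.99 ⇒ Q<K, forward
Step 1:
                    E           C           B           G
  I            0.5268      0.7302       1.675      0.6781
  C            -0.157      -0.157       0.157      0.2356
  E            0.3698      0.5732       1.832      0.9137
  solve Keq expr → x = 0.07852; check Q = 56.99
Then add 0.1639 M of E.
Step 2:
                    E           C           B           G
  I            0.5337      0.5732       1.832      0.9137
  C          -0.05471    -0.05471     0.05471     0.08206
  E             0.479      0.5185       1.887      0.9957
  solve Keq expr → x = 0.02735; check Q = 56.99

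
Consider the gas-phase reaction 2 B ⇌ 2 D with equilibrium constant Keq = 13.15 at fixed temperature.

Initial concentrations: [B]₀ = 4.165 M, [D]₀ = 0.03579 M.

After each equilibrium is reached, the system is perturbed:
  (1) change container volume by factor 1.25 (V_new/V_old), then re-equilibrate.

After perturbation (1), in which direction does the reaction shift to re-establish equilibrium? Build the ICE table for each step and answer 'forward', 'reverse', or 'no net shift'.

Q₀ = 7.3840e-05 vs Keq = 13.15 ⇒ Q<K, forward
Step 1:
                  B         D
  I           4.165   0.03579
  C          -3.257     3.257
  E           0.908     3.293
  solve Keq expr → x = 1.628; check Q = 13.15
Then change container volume by factor 1.25 (V_new/V_old).
Step 2:
                  B         D
  I          0.7264     2.634
  C               0         0
  E          0.7264     2.634
  solve Keq expr → x = 0; check Q = 13.15

Direction: no net shift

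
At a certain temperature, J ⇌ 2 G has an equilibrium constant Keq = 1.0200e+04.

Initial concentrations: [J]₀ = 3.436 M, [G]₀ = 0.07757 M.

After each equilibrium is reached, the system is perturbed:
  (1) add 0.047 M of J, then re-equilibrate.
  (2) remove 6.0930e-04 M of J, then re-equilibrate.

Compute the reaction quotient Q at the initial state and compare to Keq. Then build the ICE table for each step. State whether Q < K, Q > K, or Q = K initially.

Q₀ = 0.001751 vs Keq = 1.0200e+04 ⇒ Q<K, forward
Step 1:
                   J          G
  init         3.436    0.07757
  Δ           -3.431      6.863
  eq        0.004722       6.94
  solve Keq expr → x = 3.431; check Q = 1.0200e+04
Then add 0.047 M of J.
Step 2:
                   J          G
  init       0.05172       6.94
  Δ         -0.04687    0.09374
  eq        0.004851      7.034
  solve Keq expr → x = 0.04687; check Q = 1.0200e+04
Then remove 6.0930e-04 M of J.
Step 3:
                   J          G
  init      0.004241      7.034
  Δ       6.0762e-04  -0.001215
  eq        0.004849      7.033
  solve Keq expr → x = -6.0762e-04; check Q = 1.0200e+04

Q₀ = 0.001751; Q < K (proceeds forward)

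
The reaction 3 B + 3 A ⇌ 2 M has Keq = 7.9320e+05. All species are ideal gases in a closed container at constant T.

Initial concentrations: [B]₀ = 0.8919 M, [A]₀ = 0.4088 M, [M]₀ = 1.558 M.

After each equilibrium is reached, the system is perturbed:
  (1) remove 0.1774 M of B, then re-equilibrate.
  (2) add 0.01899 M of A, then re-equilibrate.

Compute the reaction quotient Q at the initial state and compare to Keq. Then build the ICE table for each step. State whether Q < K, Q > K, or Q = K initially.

Q₀ = 50.08 vs Keq = 7.9320e+05 ⇒ Q<K, forward
Step 1:
                   B          A          M
  Initial     0.8919     0.4088      1.558
  Change     -0.3776    -0.3776     0.2517
  Equil       0.5143    0.03119       1.81
  solve Keq expr → x = 0.1259; check Q = 7.9320e+05
Then remove 0.1774 M of B.
Step 2:
                   B          A          M
  Initial     0.3369    0.03119       1.81
  Change     0.01432    0.01432  -0.009549
  Equil       0.3512    0.04552        1.8
  solve Keq expr → x = -0.004774; check Q = 7.9320e+05
Then add 0.01899 M of A.
Step 3:
                   B          A          M
  Initial     0.3512    0.06451        1.8
  Change    -0.01654   -0.01654    0.01103
  Equil       0.3347    0.04796      1.811
  solve Keq expr → x = 0.005515; check Q = 7.9320e+05

Q₀ = 50.08; Q < K (proceeds forward)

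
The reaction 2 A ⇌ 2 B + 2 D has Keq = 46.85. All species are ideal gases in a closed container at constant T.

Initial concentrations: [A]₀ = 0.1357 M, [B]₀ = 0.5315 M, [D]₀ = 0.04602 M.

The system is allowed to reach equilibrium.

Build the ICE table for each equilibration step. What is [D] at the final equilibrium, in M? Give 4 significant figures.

Q₀ = 0.03249 vs Keq = 46.85 ⇒ Q<K, forward
Step 1:
                  A         B         D
  Initial    0.1357    0.5315   0.04602
  Change    -0.1199    0.1199    0.1199
  Equil     0.01579    0.6514    0.1659
  solve Keq expr → x = 0.05995; check Q = 46.85

[D]_eq = 0.1659 M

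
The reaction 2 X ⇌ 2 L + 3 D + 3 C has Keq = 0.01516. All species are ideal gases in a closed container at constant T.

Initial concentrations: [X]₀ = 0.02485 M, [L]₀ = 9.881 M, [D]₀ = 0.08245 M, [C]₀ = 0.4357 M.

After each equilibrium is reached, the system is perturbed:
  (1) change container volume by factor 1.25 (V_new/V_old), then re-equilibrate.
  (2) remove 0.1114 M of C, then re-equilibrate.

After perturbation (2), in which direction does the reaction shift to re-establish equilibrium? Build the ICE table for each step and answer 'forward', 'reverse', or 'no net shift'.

Q₀ = 7.33 vs Keq = 0.01516 ⇒ Q>K, reverse
Step 1:
                    X           L           D           C
  init        0.02485       9.881     0.08245      0.4357
  Δ           0.03962    -0.03962    -0.05942    -0.05942
  eq          0.06447       9.841     0.02303      0.3763
  solve Keq expr → x = -0.01981; check Q = 0.01516
Then change container volume by factor 1.25 (V_new/V_old).
Step 2:
                    X           L           D           C
  init        0.05157       7.873     0.01842       0.301
  Δ         -0.005152    0.005152    0.007729    0.007729
  eq          0.04642       7.878     0.02615      0.3088
  solve Keq expr → x = 0.002576; check Q = 0.01516
Then remove 0.1114 M of C.
Step 3:
                    X           L           D           C
  init        0.04642       7.878     0.02615      0.1974
  Δ         -0.006217    0.006217    0.009326    0.009326
  eq           0.0402       7.884     0.03548      0.2067
  solve Keq expr → x = 0.003109; check Q = 0.01516

Direction: forward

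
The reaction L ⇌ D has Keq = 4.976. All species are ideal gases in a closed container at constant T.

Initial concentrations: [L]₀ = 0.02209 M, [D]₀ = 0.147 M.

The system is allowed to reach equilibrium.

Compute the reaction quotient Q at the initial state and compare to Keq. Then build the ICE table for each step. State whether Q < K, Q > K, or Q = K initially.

Q₀ = 6.655; Q > K (proceeds reverse)

Q₀ = 6.655 vs Keq = 4.976 ⇒ Q>K, reverse
Step 1:
                    L           D
  I           0.02209       0.147
  C          0.006205   -0.006205
  E           0.02829      0.1408
  solve Keq expr → x = -0.006205; check Q = 4.976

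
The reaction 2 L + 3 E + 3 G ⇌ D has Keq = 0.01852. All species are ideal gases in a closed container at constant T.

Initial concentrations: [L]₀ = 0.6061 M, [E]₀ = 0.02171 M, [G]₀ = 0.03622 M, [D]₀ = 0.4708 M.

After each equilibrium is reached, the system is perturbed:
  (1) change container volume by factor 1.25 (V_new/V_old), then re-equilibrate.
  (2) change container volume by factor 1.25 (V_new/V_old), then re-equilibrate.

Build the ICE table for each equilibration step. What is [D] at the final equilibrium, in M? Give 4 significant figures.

[D]_eq = 0.009025 M

Q₀ = 2.6359e+09 vs Keq = 0.01852 ⇒ Q>K, reverse
Step 1:
                    L           E           G           D
  Initial      0.6061     0.02171     0.03622      0.4708
  Change        0.762       1.143       1.143      -0.381
  Equil         1.368       1.165       1.179      0.0898
  solve Keq expr → x = -0.381; check Q = 0.01852
Then change container volume by factor 1.25 (V_new/V_old).
Step 2:
                    L           E           G           D
  Initial       1.094      0.9318      0.9434     0.07184
  Change      0.07546      0.1132      0.1132    -0.03773
  Equil          1.17       1.045       1.057     0.03411
  solve Keq expr → x = -0.03773; check Q = 0.01852
Then change container volume by factor 1.25 (V_new/V_old).
Step 3:
                    L           E           G           D
  Initial      0.9359       0.836      0.8452     0.02729
  Change      0.03653      0.0548      0.0548    -0.01827
  Equil        0.9725      0.8908         0.9    0.009025
  solve Keq expr → x = -0.01827; check Q = 0.01852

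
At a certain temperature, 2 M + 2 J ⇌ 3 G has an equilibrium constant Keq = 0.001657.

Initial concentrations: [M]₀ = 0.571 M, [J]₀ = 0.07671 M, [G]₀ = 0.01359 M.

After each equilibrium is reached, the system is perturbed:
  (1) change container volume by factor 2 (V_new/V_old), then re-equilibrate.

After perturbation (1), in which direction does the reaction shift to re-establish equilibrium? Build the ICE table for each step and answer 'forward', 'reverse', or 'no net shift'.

Direction: reverse

Q₀ = 0.001308 vs Keq = 0.001657 ⇒ Q<K, forward
Step 1:
                   M          J          G
  init         0.571    0.07671    0.01359
  Δ       -6.7713e-04 -6.7713e-04   0.001016
  eq          0.5703    0.07603    0.01461
  solve Keq expr → x = 3.3857e-04; check Q = 0.001657
Then change container volume by factor 2 (V_new/V_old).
Step 2:
                   M          J          G
  init        0.2852    0.03802   0.007303
  Δ       9.3286e-04 9.3286e-04  -0.001399
  eq          0.2861    0.03895   0.005904
  solve Keq expr → x = -4.6643e-04; check Q = 0.001657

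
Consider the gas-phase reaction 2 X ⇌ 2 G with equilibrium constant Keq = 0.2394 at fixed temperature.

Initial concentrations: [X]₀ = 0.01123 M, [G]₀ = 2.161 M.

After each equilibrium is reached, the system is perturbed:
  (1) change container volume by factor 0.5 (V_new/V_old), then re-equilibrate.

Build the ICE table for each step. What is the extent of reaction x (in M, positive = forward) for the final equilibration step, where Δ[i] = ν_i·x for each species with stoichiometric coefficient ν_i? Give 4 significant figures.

x = 0 M

Q₀ = 3.7030e+04 vs Keq = 0.2394 ⇒ Q>K, reverse
Step 1:
                    X           G
  Initial     0.01123       2.161
  Change        1.447      -1.447
  Equil         1.459      0.7137
  solve Keq expr → x = -0.7237; check Q = 0.2394
Then change container volume by factor 0.5 (V_new/V_old).
Step 2:
                    X           G
  Initial       2.917       1.427
  Change            0           0
  Equil         2.917       1.427
  solve Keq expr → x = 0; check Q = 0.2394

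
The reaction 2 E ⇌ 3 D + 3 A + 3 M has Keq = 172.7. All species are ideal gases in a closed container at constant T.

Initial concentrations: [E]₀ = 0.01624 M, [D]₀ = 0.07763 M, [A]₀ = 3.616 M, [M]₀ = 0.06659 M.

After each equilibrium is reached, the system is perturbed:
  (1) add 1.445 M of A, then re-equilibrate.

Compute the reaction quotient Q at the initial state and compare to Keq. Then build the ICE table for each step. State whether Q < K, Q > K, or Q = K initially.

Q₀ = 0.02476; Q < K (proceeds forward)

Q₀ = 0.02476 vs Keq = 172.7 ⇒ Q<K, forward
Step 1:
                    E           D           A           M
  Initial     0.01624     0.07763       3.616     0.06659
  Change     -0.01578     0.02367     0.02367     0.02367
  Equil    4.6192e-04      0.1013        3.64     0.09026
  solve Keq expr → x = 0.007889; check Q = 172.7
Then add 1.445 M of A.
Step 2:
                    E           D           A           M
  Initial  4.6192e-04      0.1013       5.085     0.09026
  Change   2.9032e-04 -4.3547e-04 -4.3547e-04 -4.3547e-04
  Equil    7.5223e-04      0.1009       5.084     0.08982
  solve Keq expr → x = -1.4516e-04; check Q = 172.7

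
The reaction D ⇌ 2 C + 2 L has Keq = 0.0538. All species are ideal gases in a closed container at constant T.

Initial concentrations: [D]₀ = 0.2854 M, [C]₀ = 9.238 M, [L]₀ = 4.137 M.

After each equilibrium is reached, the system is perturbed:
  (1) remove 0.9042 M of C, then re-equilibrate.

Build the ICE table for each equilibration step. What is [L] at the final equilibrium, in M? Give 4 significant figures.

Q₀ = 5118 vs Keq = 0.0538 ⇒ Q>K, reverse
Step 1:
                   D          C          L
  init        0.2854      9.238      4.137
  Δ            2.034     -4.069     -4.069
  eq            2.32      5.169    0.06834
  solve Keq expr → x = -2.034; check Q = 0.0538
Then remove 0.9042 M of C.
Step 2:
                   D          C          L
  init          2.32      4.265    0.06834
  Δ        -0.007045    0.01409    0.01409
  eq           2.313      4.279    0.08243
  solve Keq expr → x = 0.007045; check Q = 0.0538

[L]_eq = 0.08243 M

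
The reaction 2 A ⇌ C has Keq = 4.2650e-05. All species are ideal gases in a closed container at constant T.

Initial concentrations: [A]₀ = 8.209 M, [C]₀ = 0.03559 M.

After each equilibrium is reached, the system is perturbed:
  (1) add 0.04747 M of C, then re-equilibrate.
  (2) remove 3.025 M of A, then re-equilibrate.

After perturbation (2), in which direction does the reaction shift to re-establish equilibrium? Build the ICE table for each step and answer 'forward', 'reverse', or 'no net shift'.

Direction: reverse

Q₀ = 5.2814e-04 vs Keq = 4.2650e-05 ⇒ Q>K, reverse
Step 1:
                   A          C
  init         8.209    0.03559
  Δ          0.06534   -0.03267
  eq           8.274    0.00292
  solve Keq expr → x = -0.03267; check Q = 4.2650e-05
Then add 0.04747 M of C.
Step 2:
                   A          C
  init         8.274    0.05039
  Δ          0.09481    -0.0474
  eq           8.369   0.002987
  solve Keq expr → x = -0.0474; check Q = 4.2650e-05
Then remove 3.025 M of A.
Step 3:
                   A          C
  init         5.344   0.002987
  Δ         0.003535  -0.001768
  eq           5.348    0.00122
  solve Keq expr → x = -0.001768; check Q = 4.2650e-05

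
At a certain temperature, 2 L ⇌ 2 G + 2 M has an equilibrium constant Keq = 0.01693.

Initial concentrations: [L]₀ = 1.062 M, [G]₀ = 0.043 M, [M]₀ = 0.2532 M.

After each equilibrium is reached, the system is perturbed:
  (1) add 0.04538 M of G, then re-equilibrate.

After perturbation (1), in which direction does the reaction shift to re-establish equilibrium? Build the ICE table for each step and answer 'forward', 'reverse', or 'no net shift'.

Q₀ = 1.0510e-04 vs Keq = 0.01693 ⇒ Q<K, forward
Step 1:
                  L         G         M
  Initial     1.062     0.043    0.2532
  Change    -0.2025    0.2025    0.2025
  Equil      0.8595    0.2455    0.4557
  solve Keq expr → x = 0.1012; check Q = 0.01693
Then add 0.04538 M of G.
Step 2:
                  L         G         M
  Initial    0.8595    0.2908    0.4557
  Change    0.02426  -0.02426  -0.02426
  Equil      0.8838    0.2666    0.4314
  solve Keq expr → x = -0.01213; check Q = 0.01693

Direction: reverse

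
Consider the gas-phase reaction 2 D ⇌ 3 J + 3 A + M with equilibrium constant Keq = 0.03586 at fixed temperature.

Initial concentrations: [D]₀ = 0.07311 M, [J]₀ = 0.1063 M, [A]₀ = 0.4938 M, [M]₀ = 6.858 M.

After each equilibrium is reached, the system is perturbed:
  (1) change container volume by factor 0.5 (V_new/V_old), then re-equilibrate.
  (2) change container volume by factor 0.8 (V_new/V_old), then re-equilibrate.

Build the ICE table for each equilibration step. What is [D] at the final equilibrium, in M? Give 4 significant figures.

Q₀ = 0.1856 vs Keq = 0.03586 ⇒ Q>K, reverse
Step 1:
                    D           J           A           M
  init        0.07311      0.1063      0.4938       6.858
  Δ           0.01973     -0.0296     -0.0296   -0.009866
  eq          0.09284      0.0767      0.4642       6.848
  solve Keq expr → x = -0.009866; check Q = 0.03586
Then change container volume by factor 0.5 (V_new/V_old).
Step 2:
                    D           J           A           M
  init         0.1857      0.1534      0.9284        13.7
  Δ           0.05937    -0.08905    -0.08905    -0.02968
  eq           0.2451     0.06435      0.8393       13.67
  solve Keq expr → x = -0.02968; check Q = 0.03586
Then change container volume by factor 0.8 (V_new/V_old).
Step 3:
                    D           J           A           M
  init         0.3063     0.08044       1.049       17.08
  Δ           0.01466    -0.02199    -0.02199   -0.007331
  eq            0.321     0.05844       1.027       17.08
  solve Keq expr → x = -0.007331; check Q = 0.03586

[D]_eq = 0.321 M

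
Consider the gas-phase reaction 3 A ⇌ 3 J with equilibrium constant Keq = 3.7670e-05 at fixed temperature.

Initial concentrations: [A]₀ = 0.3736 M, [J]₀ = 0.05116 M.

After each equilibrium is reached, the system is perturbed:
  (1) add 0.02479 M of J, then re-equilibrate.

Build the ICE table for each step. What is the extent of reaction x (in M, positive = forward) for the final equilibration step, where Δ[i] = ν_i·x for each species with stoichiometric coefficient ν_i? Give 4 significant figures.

x = -0.007995 M

Q₀ = 0.002568 vs Keq = 3.7670e-05 ⇒ Q>K, reverse
Step 1:
                  A         J
  init       0.3736   0.05116
  Δ         0.03738  -0.03738
  eq          0.411   0.01378
  solve Keq expr → x = -0.01246; check Q = 3.7670e-05
Then add 0.02479 M of J.
Step 2:
                  A         J
  init        0.411   0.03857
  Δ         0.02399  -0.02399
  eq          0.435   0.01458
  solve Keq expr → x = -0.007995; check Q = 3.7670e-05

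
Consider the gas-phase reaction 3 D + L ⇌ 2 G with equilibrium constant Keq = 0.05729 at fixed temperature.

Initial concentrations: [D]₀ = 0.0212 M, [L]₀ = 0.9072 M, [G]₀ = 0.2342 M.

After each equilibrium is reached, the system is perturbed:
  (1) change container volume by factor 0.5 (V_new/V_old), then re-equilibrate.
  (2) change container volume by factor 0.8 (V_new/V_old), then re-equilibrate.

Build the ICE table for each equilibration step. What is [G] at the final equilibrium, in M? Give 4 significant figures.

Q₀ = 6345 vs Keq = 0.05729 ⇒ Q>K, reverse
Step 1:
                  D         L         G
  I          0.0212    0.9072    0.2342
  C          0.2891   0.09637   -0.1927
  E          0.3103     1.004   0.04145
  solve Keq expr → x = -0.09637; check Q = 0.05729
Then change container volume by factor 0.5 (V_new/V_old).
Step 2:
                  D         L         G
  I          0.6206     2.007    0.0829
  C        -0.07778  -0.02593   0.05185
  E          0.5429     1.981    0.1348
  solve Keq expr → x = 0.02593; check Q = 0.05729
Then change container volume by factor 0.8 (V_new/V_old).
Step 3:
                  D         L         G
  I          0.6786     2.477    0.1684
  C        -0.03698  -0.01233   0.02465
  E          0.6416     2.464    0.1931
  solve Keq expr → x = 0.01233; check Q = 0.05729

[G]_eq = 0.1931 M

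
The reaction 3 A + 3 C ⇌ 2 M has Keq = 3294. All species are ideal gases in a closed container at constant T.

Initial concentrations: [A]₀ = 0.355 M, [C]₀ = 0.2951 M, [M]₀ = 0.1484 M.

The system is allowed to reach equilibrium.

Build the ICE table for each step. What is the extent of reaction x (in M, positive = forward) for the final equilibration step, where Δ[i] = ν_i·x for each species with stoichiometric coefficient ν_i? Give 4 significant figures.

Q₀ = 19.15 vs Keq = 3294 ⇒ Q<K, forward
Step 1:
                    A           C           M
  Initial       0.355      0.2951      0.1484
  Change      -0.1582     -0.1582      0.1055
  Equil        0.1968      0.1369      0.2539
  solve Keq expr → x = 0.05273; check Q = 3294

x = 0.05273 M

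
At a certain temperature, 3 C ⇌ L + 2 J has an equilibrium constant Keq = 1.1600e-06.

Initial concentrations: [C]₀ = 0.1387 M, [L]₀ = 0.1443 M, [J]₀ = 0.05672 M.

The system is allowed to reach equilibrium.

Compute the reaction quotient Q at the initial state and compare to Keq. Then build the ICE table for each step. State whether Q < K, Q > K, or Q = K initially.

Q₀ = 0.174 vs Keq = 1.1600e-06 ⇒ Q>K, reverse
Step 1:
                  C         L         J
  Initial    0.1387    0.1443   0.05672
  Change    0.08458  -0.02819  -0.05639
  Equil      0.2233    0.1161 3.3348e-04
  solve Keq expr → x = -0.02819; check Q = 1.1600e-06

Q₀ = 0.174; Q > K (proceeds reverse)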